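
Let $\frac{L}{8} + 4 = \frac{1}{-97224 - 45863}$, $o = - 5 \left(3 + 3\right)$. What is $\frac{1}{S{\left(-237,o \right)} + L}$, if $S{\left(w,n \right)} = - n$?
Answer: $- \frac{143087}{286182} \approx -0.49999$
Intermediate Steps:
$o = -30$ ($o = \left(-5\right) 6 = -30$)
$L = - \frac{4578792}{143087}$ ($L = -32 + \frac{8}{-97224 - 45863} = -32 + \frac{8}{-143087} = -32 + 8 \left(- \frac{1}{143087}\right) = -32 - \frac{8}{143087} = - \frac{4578792}{143087} \approx -32.0$)
$\frac{1}{S{\left(-237,o \right)} + L} = \frac{1}{\left(-1\right) \left(-30\right) - \frac{4578792}{143087}} = \frac{1}{30 - \frac{4578792}{143087}} = \frac{1}{- \frac{286182}{143087}} = - \frac{143087}{286182}$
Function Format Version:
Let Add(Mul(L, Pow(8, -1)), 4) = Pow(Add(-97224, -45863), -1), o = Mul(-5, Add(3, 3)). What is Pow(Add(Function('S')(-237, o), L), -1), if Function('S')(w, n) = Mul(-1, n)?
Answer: Rational(-143087, 286182) ≈ -0.49999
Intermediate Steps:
o = -30 (o = Mul(-5, 6) = -30)
L = Rational(-4578792, 143087) (L = Add(-32, Mul(8, Pow(Add(-97224, -45863), -1))) = Add(-32, Mul(8, Pow(-143087, -1))) = Add(-32, Mul(8, Rational(-1, 143087))) = Add(-32, Rational(-8, 143087)) = Rational(-4578792, 143087) ≈ -32.000)
Pow(Add(Function('S')(-237, o), L), -1) = Pow(Add(Mul(-1, -30), Rational(-4578792, 143087)), -1) = Pow(Add(30, Rational(-4578792, 143087)), -1) = Pow(Rational(-286182, 143087), -1) = Rational(-143087, 286182)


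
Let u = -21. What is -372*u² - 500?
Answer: -164552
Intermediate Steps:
-372*u² - 500 = -372*(-21)² - 500 = -372*441 - 500 = -164052 - 500 = -164552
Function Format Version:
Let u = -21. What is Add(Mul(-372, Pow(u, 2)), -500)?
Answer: -164552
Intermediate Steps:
Add(Mul(-372, Pow(u, 2)), -500) = Add(Mul(-372, Pow(-21, 2)), -500) = Add(Mul(-372, 441), -500) = Add(-164052, -500) = -164552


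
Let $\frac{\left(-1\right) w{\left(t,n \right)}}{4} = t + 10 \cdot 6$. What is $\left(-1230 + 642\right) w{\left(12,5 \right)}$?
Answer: $169344$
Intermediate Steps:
$w{\left(t,n \right)} = -240 - 4 t$ ($w{\left(t,n \right)} = - 4 \left(t + 10 \cdot 6\right) = - 4 \left(t + 60\right) = - 4 \left(60 + t\right) = -240 - 4 t$)
$\left(-1230 + 642\right) w{\left(12,5 \right)} = \left(-1230 + 642\right) \left(-240 - 48\right) = - 588 \left(-240 - 48\right) = \left(-588\right) \left(-288\right) = 169344$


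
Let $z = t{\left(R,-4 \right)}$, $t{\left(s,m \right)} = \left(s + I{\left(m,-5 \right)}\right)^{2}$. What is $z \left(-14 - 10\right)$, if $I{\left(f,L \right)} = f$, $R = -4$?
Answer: $-1536$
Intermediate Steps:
$t{\left(s,m \right)} = \left(m + s\right)^{2}$ ($t{\left(s,m \right)} = \left(s + m\right)^{2} = \left(m + s\right)^{2}$)
$z = 64$ ($z = \left(-4 - 4\right)^{2} = \left(-8\right)^{2} = 64$)
$z \left(-14 - 10\right) = 64 \left(-14 - 10\right) = 64 \left(-24\right) = -1536$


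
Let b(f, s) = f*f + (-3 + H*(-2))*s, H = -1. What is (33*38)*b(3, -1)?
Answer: 12540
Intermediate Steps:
b(f, s) = f² - s (b(f, s) = f*f + (-3 - 1*(-2))*s = f² + (-3 + 2)*s = f² - s)
(33*38)*b(3, -1) = (33*38)*(3² - 1*(-1)) = 1254*(9 + 1) = 1254*10 = 12540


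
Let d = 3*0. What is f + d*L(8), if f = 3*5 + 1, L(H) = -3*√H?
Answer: 16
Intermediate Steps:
d = 0
f = 16 (f = 15 + 1 = 16)
f + d*L(8) = 16 + 0*(-6*√2) = 16 + 0 = 16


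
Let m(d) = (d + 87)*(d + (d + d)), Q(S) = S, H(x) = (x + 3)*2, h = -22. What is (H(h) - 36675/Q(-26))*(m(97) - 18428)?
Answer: 626592346/13 ≈ 4.8199e+7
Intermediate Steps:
H(x) = 6 + 2*x (H(x) = (3 + x)*2 = 6 + 2*x)
m(d) = 3*d*(87 + d) (m(d) = (87 + d)*(d + 2*d) = (87 + d)*(3*d) = 3*d*(87 + d))
(H(h) - 36675/Q(-26))*(m(97) - 18428) = ((6 + 2*(-22)) - 36675/(-26))*(3*97*(87 + 97) - 18428) = ((6 - 44) - 36675*(-1/26))*(3*97*184 - 18428) = (-38 + 36675/26)*(53544 - 18428) = (35687/26)*35116 = 626592346/13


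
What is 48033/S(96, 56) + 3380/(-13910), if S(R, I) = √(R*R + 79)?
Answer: -26/107 + 48033*√55/715 ≈ 497.97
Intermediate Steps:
S(R, I) = √(79 + R²) (S(R, I) = √(R² + 79) = √(79 + R²))
48033/S(96, 56) + 3380/(-13910) = 48033/(√(79 + 96²)) + 3380/(-13910) = 48033/(√(79 + 9216)) + 3380*(-1/13910) = 48033/(√9295) - 26/107 = 48033/((13*√55)) - 26/107 = 48033*(√55/715) - 26/107 = 48033*√55/715 - 26/107 = -26/107 + 48033*√55/715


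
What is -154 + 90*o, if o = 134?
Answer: 11906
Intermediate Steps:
-154 + 90*o = -154 + 90*134 = -154 + 12060 = 11906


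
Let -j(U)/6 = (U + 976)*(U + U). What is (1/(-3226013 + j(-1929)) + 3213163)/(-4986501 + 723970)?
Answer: -81248222768290/107782601830267 ≈ -0.75382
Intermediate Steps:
j(U) = -12*U*(976 + U) (j(U) = -6*(U + 976)*(U + U) = -6*(976 + U)*2*U = -12*U*(976 + U))
(1/(-3226013 + j(-1929)) + 3213163)/(-4986501 + 723970) = (1/(-3226013 - 12*(-1929)*(976 - 1929)) + 3213163)/(-4986501 + 723970) = (1/(-3226013 - 12*(-1929)*(-953)) + 3213163)/(-4262531) = (1/(-3226013 - 22060044) + 3213163)*(-1/4262531) = (1/(-25286057) + 3213163)*(-1/4262531) = (-1/25286057 + 3213163)*(-1/4262531) = (81248222768290/25286057)*(-1/4262531) = -81248222768290/107782601830267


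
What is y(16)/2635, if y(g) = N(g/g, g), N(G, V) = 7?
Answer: 7/2635 ≈ 0.0026565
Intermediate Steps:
y(g) = 7
y(16)/2635 = 7/2635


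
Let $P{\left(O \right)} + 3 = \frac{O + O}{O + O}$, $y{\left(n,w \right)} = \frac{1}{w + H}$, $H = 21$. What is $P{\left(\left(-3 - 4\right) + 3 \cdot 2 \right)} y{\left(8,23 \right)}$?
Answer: $- \frac{1}{22} \approx -0.045455$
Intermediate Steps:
$y{\left(n,w \right)} = \frac{1}{21 + w}$ ($y{\left(n,w \right)} = \frac{1}{w + 21} = \frac{1}{21 + w}$)
$P{\left(O \right)} = -2$ ($P{\left(O \right)} = -3 + \frac{O + O}{O + O} = -3 + \frac{2 O}{2 O} = -3 + 2 O \frac{1}{2 O} = -3 + 1 = -2$)
$P{\left(\left(-3 - 4\right) + 3 \cdot 2 \right)} y{\left(8,23 \right)} = - \frac{2}{21 + 23} = - \frac{2}{44} = \left(-2\right) \frac{1}{44} = - \frac{1}{22}$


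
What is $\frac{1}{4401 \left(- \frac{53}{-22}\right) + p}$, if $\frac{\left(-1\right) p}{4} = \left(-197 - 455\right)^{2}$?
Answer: $- \frac{22}{37175899} \approx -5.9178 \cdot 10^{-7}$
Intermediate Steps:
$p = -1700416$ ($p = - 4 \left(-197 - 455\right)^{2} = - 4 \left(-652\right)^{2} = \left(-4\right) 425104 = -1700416$)
$\frac{1}{4401 \left(- \frac{53}{-22}\right) + p} = \frac{1}{4401 \left(- \frac{53}{-22}\right) - 1700416} = \frac{1}{4401 \left(\left(-53\right) \left(- \frac{1}{22}\right)\right) - 1700416} = \frac{1}{4401 \cdot \frac{53}{22} - 1700416} = \frac{1}{\frac{233253}{22} - 1700416} = \frac{1}{- \frac{37175899}{22}} = - \frac{22}{37175899}$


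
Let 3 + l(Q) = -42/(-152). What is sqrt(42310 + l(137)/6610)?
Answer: sqrt(2669396786446870)/251180 ≈ 205.69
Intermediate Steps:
l(Q) = -207/76 (l(Q) = -3 - 42/(-152) = -3 - 42*(-1/152) = -3 + 21/76 = -207/76)
sqrt(42310 + l(137)/6610) = sqrt(42310 - 207/76/6610) = sqrt(42310 - 207/76*1/6610) = sqrt(42310 - 207/502360) = sqrt(21254851393/502360) = sqrt(2669396786446870)/251180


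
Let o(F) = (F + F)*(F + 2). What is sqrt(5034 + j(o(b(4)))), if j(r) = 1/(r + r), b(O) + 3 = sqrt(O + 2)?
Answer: sqrt(-181225 + 80544*sqrt(6))/(2*sqrt(-9 + 4*sqrt(6))) ≈ 70.948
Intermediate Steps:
b(O) = -3 + sqrt(2 + O) (b(O) = -3 + sqrt(O + 2) = -3 + sqrt(2 + O))
o(F) = 2*F*(2 + F) (o(F) = (2*F)*(2 + F) = 2*F*(2 + F))
j(r) = 1/(2*r)
sqrt(5034 + j(o(b(4)))) = sqrt(5034 + 1/(2*((2*(-3 + sqrt(2 + 4))*(2 + (-3 + sqrt(2 + 4))))))) = sqrt(5034 + 1/(2*((2*(-3 + sqrt(6))*(2 + (-3 + sqrt(6))))))) = sqrt(5034 + 1/(2*((2*(-3 + sqrt(6))*(-1 + sqrt(6)))))) = sqrt(5034 + 1/(2*((2*(-1 + sqrt(6))*(-3 + sqrt(6)))))) = sqrt(5034 + (1/(2*(-1 + sqrt(6))*(-3 + sqrt(6))))/2) = sqrt(5034 + 1/(4*(-1 + sqrt(6))*(-3 + sqrt(6))))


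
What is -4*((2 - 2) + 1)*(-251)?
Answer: 1004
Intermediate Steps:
-4*((2 - 2) + 1)*(-251) = -4*(0 + 1)*(-251) = -4*1*(-251) = -4*(-251) = 1004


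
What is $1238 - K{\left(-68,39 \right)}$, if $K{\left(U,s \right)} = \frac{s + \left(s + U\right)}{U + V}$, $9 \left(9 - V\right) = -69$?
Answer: $\frac{95341}{77} \approx 1238.2$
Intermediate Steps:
$V = \frac{50}{3}$ ($V = 9 - - \frac{23}{3} = 9 + \frac{23}{3} = \frac{50}{3} \approx 16.667$)
$K{\left(U,s \right)} = \frac{U + 2 s}{\frac{50}{3} + U}$ ($K{\left(U,s \right)} = \frac{s + \left(s + U\right)}{U + \frac{50}{3}} = \frac{s + \left(U + s\right)}{\frac{50}{3} + U} = \frac{U + 2 s}{\frac{50}{3} + U}$)
$1238 - K{\left(-68,39 \right)} = 1238 - \frac{3 \left(-68 + 2 \cdot 39\right)}{50 + 3 \left(-68\right)} = 1238 - \frac{3 \left(-68 + 78\right)}{50 - 204} = 1238 - 3 \frac{1}{-154} \cdot 10 = 1238 - 3 \left(- \frac{1}{154}\right) 10 = 1238 - - \frac{15}{77} = 1238 + \frac{15}{77} = \frac{95341}{77}$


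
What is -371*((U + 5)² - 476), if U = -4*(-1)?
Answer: 146545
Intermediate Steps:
U = 4
-371*((U + 5)² - 476) = -371*((4 + 5)² - 476) = -371*(9² - 476) = -371*(81 - 476) = -371*(-395) = 146545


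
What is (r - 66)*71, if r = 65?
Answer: -71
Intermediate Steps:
(r - 66)*71 = (65 - 66)*71 = -1*71 = -71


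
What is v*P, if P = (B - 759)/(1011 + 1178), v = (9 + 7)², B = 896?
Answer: 35072/2189 ≈ 16.022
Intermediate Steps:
v = 256 (v = 16² = 256)
P = 137/2189 (P = (896 - 759)/(1011 + 1178) = 137/2189 ≈ 0.062586)
v*P = 256*(137/2189) = 35072/2189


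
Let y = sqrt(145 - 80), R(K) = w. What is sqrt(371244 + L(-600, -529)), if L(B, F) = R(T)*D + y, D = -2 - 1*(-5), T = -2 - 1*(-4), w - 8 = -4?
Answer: sqrt(371256 + sqrt(65)) ≈ 609.31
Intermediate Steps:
w = 4 (w = 8 - 4 = 4)
T = 2 (T = -2 + 4 = 2)
R(K) = 4
D = 3 (D = -2 + 5 = 3)
y = sqrt(65) ≈ 8.0623
L(B, F) = 12 + sqrt(65) (L(B, F) = 4*3 + sqrt(65) = 12 + sqrt(65))
sqrt(371244 + L(-600, -529)) = sqrt(371244 + (12 + sqrt(65))) = sqrt(371256 + sqrt(65))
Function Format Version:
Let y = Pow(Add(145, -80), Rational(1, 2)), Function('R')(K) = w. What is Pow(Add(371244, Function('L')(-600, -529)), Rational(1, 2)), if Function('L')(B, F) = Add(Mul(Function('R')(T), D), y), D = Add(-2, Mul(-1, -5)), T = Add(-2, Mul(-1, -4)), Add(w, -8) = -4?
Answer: Pow(Add(371256, Pow(65, Rational(1, 2))), Rational(1, 2)) ≈ 609.31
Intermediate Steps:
w = 4 (w = Add(8, -4) = 4)
T = 2 (T = Add(-2, 4) = 2)
Function('R')(K) = 4
D = 3 (D = Add(-2, 5) = 3)
y = Pow(65, Rational(1, 2)) ≈ 8.0623
Function('L')(B, F) = Add(12, Pow(65, Rational(1, 2))) (Function('L')(B, F) = Add(Mul(4, 3), Pow(65, Rational(1, 2))) = Add(12, Pow(65, Rational(1, 2))))
Pow(Add(371244, Function('L')(-600, -529)), Rational(1, 2)) = Pow(Add(371244, Add(12, Pow(65, Rational(1, 2)))), Rational(1, 2)) = Pow(Add(371256, Pow(65, Rational(1, 2))), Rational(1, 2))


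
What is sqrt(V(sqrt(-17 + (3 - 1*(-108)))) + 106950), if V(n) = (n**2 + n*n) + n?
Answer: sqrt(107138 + sqrt(94)) ≈ 327.33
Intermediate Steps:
V(n) = n + 2*n**2 (V(n) = (n**2 + n**2) + n = 2*n**2 + n = n + 2*n**2)
sqrt(V(sqrt(-17 + (3 - 1*(-108)))) + 106950) = sqrt(sqrt(-17 + (3 - 1*(-108)))*(1 + 2*sqrt(-17 + (3 - 1*(-108)))) + 106950) = sqrt(sqrt(-17 + (3 + 108))*(1 + 2*sqrt(-17 + (3 + 108))) + 106950) = sqrt(sqrt(-17 + 111)*(1 + 2*sqrt(-17 + 111)) + 106950) = sqrt(sqrt(94)*(1 + 2*sqrt(94)) + 106950) = sqrt(106950 + sqrt(94)*(1 + 2*sqrt(94)))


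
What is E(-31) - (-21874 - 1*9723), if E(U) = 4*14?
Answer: 31653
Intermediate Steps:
E(U) = 56
E(-31) - (-21874 - 1*9723) = 56 - (-21874 - 1*9723) = 56 - (-21874 - 9723) = 56 - 1*(-31597) = 56 + 31597 = 31653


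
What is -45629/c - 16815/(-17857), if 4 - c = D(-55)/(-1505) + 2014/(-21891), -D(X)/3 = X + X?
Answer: -5368375731566163/507277798888 ≈ -10583.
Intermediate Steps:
D(X) = -6*X (D(X) = -3*(X + X) = -6*X)
c = 28407784/6589191 (c = 4 - (-6*(-55)/(-1505) + 2014/(-21891)) = 4 - (330*(-1/1505) + 2014*(-1/21891)) = 4 - (-66/301 - 2014/21891) = 4 - 1*(-2051020/6589191) = 4 + 2051020/6589191 = 28407784/6589191 ≈ 4.3113)
-45629/c - 16815/(-17857) = -45629/28407784/6589191 - 16815/(-17857) = -45629*6589191/28407784 - 16815*(-1/17857) = -300658196139/28407784 + 16815/17857 = -5368375731566163/507277798888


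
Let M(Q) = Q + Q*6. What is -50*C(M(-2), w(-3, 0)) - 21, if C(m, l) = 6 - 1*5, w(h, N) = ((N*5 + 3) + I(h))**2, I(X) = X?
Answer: -71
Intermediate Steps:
w(h, N) = (3 + h + 5*N)**2 (w(h, N) = ((N*5 + 3) + h)**2 = ((5*N + 3) + h)**2 = ((3 + 5*N) + h)**2 = (3 + h + 5*N)**2)
M(Q) = 7*Q (M(Q) = Q + 6*Q = 7*Q)
C(m, l) = 1 (C(m, l) = 6 - 5 = 1)
-50*C(M(-2), w(-3, 0)) - 21 = -50*1 - 21 = -50 - 21 = -71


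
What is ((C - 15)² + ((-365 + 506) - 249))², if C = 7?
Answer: 1936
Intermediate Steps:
((C - 15)² + ((-365 + 506) - 249))² = ((7 - 15)² + ((-365 + 506) - 249))² = ((-8)² + (141 - 249))² = (64 - 108)² = (-44)² = 1936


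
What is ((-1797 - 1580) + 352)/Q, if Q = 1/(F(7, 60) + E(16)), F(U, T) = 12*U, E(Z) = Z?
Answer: -302500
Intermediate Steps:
Q = 1/100 (Q = 1/(12*7 + 16) = 1/(84 + 16) = 1/100 ≈ 0.010000)
((-1797 - 1580) + 352)/Q = ((-1797 - 1580) + 352)/(1/100) = (-3377 + 352)*100 = -3025*100 = -302500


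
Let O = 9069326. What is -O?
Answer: -9069326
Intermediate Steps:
-O = -1*9069326 = -9069326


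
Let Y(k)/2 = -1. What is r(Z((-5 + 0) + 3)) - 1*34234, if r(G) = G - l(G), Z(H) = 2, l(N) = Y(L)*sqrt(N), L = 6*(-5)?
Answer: -34232 + 2*sqrt(2) ≈ -34229.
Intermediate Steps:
L = -30
Y(k) = -2 (Y(k) = 2*(-1) = -2)
l(N) = -2*sqrt(N)
r(G) = G + 2*sqrt(G) (r(G) = G - (-2)*sqrt(G) = G + 2*sqrt(G))
r(Z((-5 + 0) + 3)) - 1*34234 = (2 + 2*sqrt(2)) - 1*34234 = (2 + 2*sqrt(2)) - 34234 = -34232 + 2*sqrt(2)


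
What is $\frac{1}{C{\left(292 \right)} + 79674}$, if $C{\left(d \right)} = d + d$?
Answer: $\frac{1}{80258} \approx 1.246 \cdot 10^{-5}$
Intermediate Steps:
$C{\left(d \right)} = 2 d$
$\frac{1}{C{\left(292 \right)} + 79674} = \frac{1}{2 \cdot 292 + 79674} = \frac{1}{584 + 79674} = \frac{1}{80258}$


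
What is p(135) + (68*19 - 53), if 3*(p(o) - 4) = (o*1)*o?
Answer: 7318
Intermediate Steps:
p(o) = 4 + o**2/3 (p(o) = 4 + ((o*1)*o)/3 = 4 + (o*o)/3 = 4 + o**2/3)
p(135) + (68*19 - 53) = (4 + (1/3)*135**2) + (68*19 - 53) = (4 + (1/3)*18225) + (1292 - 53) = (4 + 6075) + 1239 = 6079 + 1239 = 7318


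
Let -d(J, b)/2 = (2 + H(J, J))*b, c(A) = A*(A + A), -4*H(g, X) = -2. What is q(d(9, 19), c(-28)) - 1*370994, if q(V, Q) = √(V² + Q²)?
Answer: -370994 + √2467649 ≈ -3.6942e+5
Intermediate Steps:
H(g, X) = ½ (H(g, X) = -¼*(-2) = ½)
c(A) = 2*A² (c(A) = A*(2*A) = 2*A²)
d(J, b) = -5*b (d(J, b) = -2*(2 + ½)*b = -5*b)
q(V, Q) = √(Q² + V²)
q(d(9, 19), c(-28)) - 1*370994 = √((2*(-28)²)² + (-5*19)²) - 1*370994 = √((2*784)² + (-95)²) - 370994 = √(1568² + 9025) - 370994 = √(2458624 + 9025) - 370994 = √2467649 - 370994 = -370994 + √2467649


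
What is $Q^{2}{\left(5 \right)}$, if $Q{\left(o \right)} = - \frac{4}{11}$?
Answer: $\frac{16}{121} \approx 0.13223$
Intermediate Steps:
$Q{\left(o \right)} = - \frac{4}{11}$ ($Q{\left(o \right)} = \left(-4\right) \frac{1}{11} = - \frac{4}{11}$)
$Q^{2}{\left(5 \right)} = \left(- \frac{4}{11}\right)^{2} = \frac{16}{121}$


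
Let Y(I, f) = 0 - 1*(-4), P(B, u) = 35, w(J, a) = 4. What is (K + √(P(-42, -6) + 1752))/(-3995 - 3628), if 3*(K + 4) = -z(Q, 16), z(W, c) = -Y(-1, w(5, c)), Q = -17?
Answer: 8/22869 - √1787/7623 ≈ -0.0051956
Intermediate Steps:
Y(I, f) = 4 (Y(I, f) = 0 + 4 = 4)
z(W, c) = -4 (z(W, c) = -1*4 = -4)
K = -8/3 (K = -4 + (-1*(-4))/3 = -4 + (⅓)*4 = -4 + 4/3 = -8/3 ≈ -2.6667)
(K + √(P(-42, -6) + 1752))/(-3995 - 3628) = (-8/3 + √(35 + 1752))/(-3995 - 3628) = (-8/3 + √1787)/(-7623) = (-8/3 + √1787)*(-1/7623) = 8/22869 - √1787/7623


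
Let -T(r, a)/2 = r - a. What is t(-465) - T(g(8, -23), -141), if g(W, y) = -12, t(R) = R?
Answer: -207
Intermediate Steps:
T(r, a) = -2*r + 2*a (T(r, a) = -2*(r - a) = -2*r + 2*a)
t(-465) - T(g(8, -23), -141) = -465 - (-2*(-12) + 2*(-141)) = -465 - (24 - 282) = -465 - 1*(-258) = -465 + 258 = -207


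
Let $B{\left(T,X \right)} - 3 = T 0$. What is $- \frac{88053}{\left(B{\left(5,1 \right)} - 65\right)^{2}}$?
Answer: $- \frac{88053}{3844} \approx -22.907$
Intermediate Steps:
$B{\left(T,X \right)} = 3$ ($B{\left(T,X \right)} = 3 + T 0 = 3 + 0 = 3$)
$- \frac{88053}{\left(B{\left(5,1 \right)} - 65\right)^{2}} = - \frac{88053}{\left(3 - 65\right)^{2}} = - \frac{88053}{\left(-62\right)^{2}} = - \frac{88053}{3844}$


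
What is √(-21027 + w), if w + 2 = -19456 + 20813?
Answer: 2*I*√4918 ≈ 140.26*I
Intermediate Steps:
w = 1355 (w = -2 + (-19456 + 20813) = -2 + 1357 = 1355)
√(-21027 + w) = √(-21027 + 1355) = √(-19672) = 2*I*√4918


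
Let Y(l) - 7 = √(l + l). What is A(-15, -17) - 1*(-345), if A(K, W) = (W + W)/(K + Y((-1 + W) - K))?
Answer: 12211/35 + 17*I*√6/35 ≈ 348.89 + 1.1898*I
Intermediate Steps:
Y(l) = 7 + √2*√l (Y(l) = 7 + √(l + l) = 7 + √(2*l) = 7 + √2*√l)
A(K, W) = 2*W/(7 + K + √2*√(-1 + W - K)) (A(K, W) = (W + W)/(K + (7 + √2*√((-1 + W) - K))) = (2*W)/(K + (7 + √2*√(-1 + W - K))) = (2*W)/(7 + K + √2*√(-1 + W - K)) = 2*W/(7 + K + √2*√(-1 + W - K)))
A(-15, -17) - 1*(-345) = 2*(-17)/(7 - 15 + √2*√(-1 - 17 - 1*(-15))) - 1*(-345) = 2*(-17)/(7 - 15 + √2*√(-1 - 17 + 15)) + 345 = 2*(-17)/(7 - 15 + √2*√(-3)) + 345 = 2*(-17)/(7 - 15 + √2*(I*√3)) + 345 = 2*(-17)/(7 - 15 + I*√6) + 345 = 2*(-17)/(-8 + I*√6) + 345 = -34/(-8 + I*√6) + 345 = 345 - 34/(-8 + I*√6)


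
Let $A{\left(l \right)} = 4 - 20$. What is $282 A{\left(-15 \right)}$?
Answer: $-4512$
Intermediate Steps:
$A{\left(l \right)} = -16$
$282 A{\left(-15 \right)} = 282 \left(-16\right) = -4512$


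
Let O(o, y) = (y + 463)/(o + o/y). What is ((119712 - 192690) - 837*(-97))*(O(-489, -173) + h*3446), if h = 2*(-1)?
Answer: -793350249461/14018 ≈ -5.6595e+7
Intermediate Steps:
O(o, y) = (463 + y)/(o + o/y)
h = -2
((119712 - 192690) - 837*(-97))*(O(-489, -173) + h*3446) = ((119712 - 192690) - 837*(-97))*(-173*(463 - 173)/(-489*(1 - 173)) - 2*3446) = (-72978 + 81189)*(-173*(-1/489)*290/(-172) - 6892) = 8211*(-173*(-1/489)*(-1/172)*290 - 6892) = 8211*(-25085/42054 - 6892) = 8211*(-289861253/42054) = -793350249461/14018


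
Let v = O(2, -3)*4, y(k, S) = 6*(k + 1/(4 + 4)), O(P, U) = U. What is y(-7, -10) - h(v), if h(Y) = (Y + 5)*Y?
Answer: -501/4 ≈ -125.25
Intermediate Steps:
y(k, S) = 3/4 + 6*k (y(k, S) = 6*(k + 1/8) = 6*(1/8 + k) = 3/4 + 6*k)
v = -12 (v = -3*4 = -12)
h(Y) = Y*(5 + Y) (h(Y) = (5 + Y)*Y = Y*(5 + Y))
y(-7, -10) - h(v) = (3/4 + 6*(-7)) - (-12)*(5 - 12) = (3/4 - 42) - (-12)*(-7) = -165/4 - 1*84 = -165/4 - 84 = -501/4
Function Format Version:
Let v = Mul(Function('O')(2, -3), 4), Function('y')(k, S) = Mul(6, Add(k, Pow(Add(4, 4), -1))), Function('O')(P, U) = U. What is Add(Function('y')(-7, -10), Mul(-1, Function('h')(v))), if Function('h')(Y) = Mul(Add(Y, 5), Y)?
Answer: Rational(-501, 4) ≈ -125.25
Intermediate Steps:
Function('y')(k, S) = Add(Rational(3, 4), Mul(6, k)) (Function('y')(k, S) = Mul(6, Add(k, Pow(8, -1))) = Mul(6, Add(k, Rational(1, 8))) = Mul(6, Add(Rational(1, 8), k)) = Add(Rational(3, 4), Mul(6, k)))
v = -12 (v = Mul(-3, 4) = -12)
Function('h')(Y) = Mul(Y, Add(5, Y)) (Function('h')(Y) = Mul(Add(5, Y), Y) = Mul(Y, Add(5, Y)))
Add(Function('y')(-7, -10), Mul(-1, Function('h')(v))) = Add(Add(Rational(3, 4), Mul(6, -7)), Mul(-1, Mul(-12, Add(5, -12)))) = Add(Add(Rational(3, 4), -42), Mul(-1, Mul(-12, -7))) = Add(Rational(-165, 4), Mul(-1, 84)) = Add(Rational(-165, 4), -84) = Rational(-501, 4)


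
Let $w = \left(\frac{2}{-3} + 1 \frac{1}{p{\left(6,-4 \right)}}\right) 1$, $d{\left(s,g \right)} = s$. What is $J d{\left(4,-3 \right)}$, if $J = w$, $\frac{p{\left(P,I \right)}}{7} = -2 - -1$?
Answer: $- \frac{68}{21} \approx -3.2381$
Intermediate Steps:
$p{\left(P,I \right)} = -7$ ($p{\left(P,I \right)} = 7 \left(-2 - -1\right) = 7 \left(-2 + 1\right) = 7 \left(-1\right) = -7$)
$w = - \frac{17}{21}$ ($w = \left(\frac{2}{-3} + 1 \frac{1}{-7}\right) 1 = \left(2 \left(- \frac{1}{3}\right) + 1 \left(- \frac{1}{7}\right)\right) 1 = \left(- \frac{2}{3} - \frac{1}{7}\right) 1 = \left(- \frac{17}{21}\right) 1 = - \frac{17}{21} \approx -0.80952$)
$J = - \frac{17}{21} \approx -0.80952$
$J d{\left(4,-3 \right)} = \left(- \frac{17}{21}\right) 4 = - \frac{68}{21}$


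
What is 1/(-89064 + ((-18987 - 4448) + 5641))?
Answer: -1/106858 ≈ -9.3582e-6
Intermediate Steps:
1/(-89064 + ((-18987 - 4448) + 5641)) = 1/(-89064 + (-23435 + 5641)) = 1/(-89064 - 17794) = 1/(-106858) = -1/106858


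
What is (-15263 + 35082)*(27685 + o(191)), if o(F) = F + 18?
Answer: 552831186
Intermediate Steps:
o(F) = 18 + F
(-15263 + 35082)*(27685 + o(191)) = (-15263 + 35082)*(27685 + (18 + 191)) = 19819*(27685 + 209) = 19819*27894 = 552831186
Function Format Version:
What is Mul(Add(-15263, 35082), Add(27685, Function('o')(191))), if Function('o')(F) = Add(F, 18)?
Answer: 552831186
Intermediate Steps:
Function('o')(F) = Add(18, F)
Mul(Add(-15263, 35082), Add(27685, Function('o')(191))) = Mul(Add(-15263, 35082), Add(27685, Add(18, 191))) = Mul(19819, Add(27685, 209)) = Mul(19819, 27894) = 552831186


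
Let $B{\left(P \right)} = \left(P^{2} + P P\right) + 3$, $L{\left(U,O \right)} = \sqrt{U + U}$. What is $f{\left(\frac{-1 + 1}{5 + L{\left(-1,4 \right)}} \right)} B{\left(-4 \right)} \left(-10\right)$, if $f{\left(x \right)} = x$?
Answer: $0$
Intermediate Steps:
$L{\left(U,O \right)} = \sqrt{2} \sqrt{U}$ ($L{\left(U,O \right)} = \sqrt{2 U} = \sqrt{2} \sqrt{U}$)
$B{\left(P \right)} = 3 + 2 P^{2}$ ($B{\left(P \right)} = \left(P^{2} + P^{2}\right) + 3 = 2 P^{2} + 3 = 3 + 2 P^{2}$)
$f{\left(\frac{-1 + 1}{5 + L{\left(-1,4 \right)}} \right)} B{\left(-4 \right)} \left(-10\right) = \frac{-1 + 1}{5 + \sqrt{2} \sqrt{-1}} \left(3 + 2 \left(-4\right)^{2}\right) \left(-10\right) = \frac{0}{5 + \sqrt{2} i} \left(3 + 2 \cdot 16\right) \left(-10\right) = \frac{0}{5 + i \sqrt{2}} \left(3 + 32\right) \left(-10\right) = 0 \cdot 35 \left(-10\right) = 0 \left(-10\right) = 0$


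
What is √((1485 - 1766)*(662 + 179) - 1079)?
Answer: 10*I*√2374 ≈ 487.24*I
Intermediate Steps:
√((1485 - 1766)*(662 + 179) - 1079) = √(-281*841 - 1079) = √(-236321 - 1079) = √(-237400) = 10*I*√2374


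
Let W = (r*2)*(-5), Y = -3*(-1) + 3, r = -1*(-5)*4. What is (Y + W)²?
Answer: 37636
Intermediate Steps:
r = 20 (r = 5*4 = 20)
Y = 6 (Y = 3 + 3 = 6)
W = -200 (W = (20*2)*(-5) = 40*(-5) = -200)
(Y + W)² = (6 - 200)² = (-194)² = 37636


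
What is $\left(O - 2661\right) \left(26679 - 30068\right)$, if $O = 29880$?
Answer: $-92245191$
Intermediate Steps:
$\left(O - 2661\right) \left(26679 - 30068\right) = \left(29880 - 2661\right) \left(26679 - 30068\right) = 27219 \left(-3389\right) = -92245191$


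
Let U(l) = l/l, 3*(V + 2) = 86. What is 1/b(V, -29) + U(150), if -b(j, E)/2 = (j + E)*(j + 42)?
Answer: 2893/2884 ≈ 1.0031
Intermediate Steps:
V = 80/3 (V = -2 + (⅓)*86 = -2 + 86/3 = 80/3 ≈ 26.667)
U(l) = 1
b(j, E) = -2*(42 + j)*(E + j) (b(j, E) = -2*(j + E)*(j + 42) = -2*(E + j)*(42 + j) = -2*(42 + j)*(E + j))
1/b(V, -29) + U(150) = 1/(-84*(-29) - 84*80/3 - 2*(80/3)² - 2*(-29)*80/3) + 1 = 1/(2436 - 2240 - 2*6400/9 + 4640/3) + 1 = 1/(2436 - 2240 - 12800/9 + 4640/3) + 1 = 1/(2884/9) + 1 = 9/2884 + 1 = 2893/2884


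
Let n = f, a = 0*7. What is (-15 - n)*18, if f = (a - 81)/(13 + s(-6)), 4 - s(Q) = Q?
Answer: -4752/23 ≈ -206.61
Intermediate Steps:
a = 0
s(Q) = 4 - Q
f = -81/23 (f = (0 - 81)/(13 + (4 - 1*(-6))) = -81/(13 + (4 + 6)) = -81/(13 + 10) = -81/23 ≈ -3.5217)
n = -81/23 ≈ -3.5217
(-15 - n)*18 = (-15 - 1*(-81/23))*18 = (-15 + 81/23)*18 = -264/23*18 = -4752/23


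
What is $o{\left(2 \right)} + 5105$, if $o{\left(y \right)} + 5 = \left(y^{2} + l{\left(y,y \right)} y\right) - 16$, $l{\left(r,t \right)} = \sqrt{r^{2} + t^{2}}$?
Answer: $5088 + 4 \sqrt{2} \approx 5093.7$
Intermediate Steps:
$o{\left(y \right)} = -21 + y^{2} + y \sqrt{2} \sqrt{y^{2}}$ ($o{\left(y \right)} = -5 - \left(16 - y^{2} - \sqrt{y^{2} + y^{2}} y\right) = -5 - \left(16 - y^{2} - \sqrt{2 y^{2}} y\right) = -5 - \left(16 - y^{2} - \sqrt{2} \sqrt{y^{2}} y\right) = -5 - \left(16 - y^{2} - y \sqrt{2} \sqrt{y^{2}}\right) = -5 + \left(-16 + y^{2} + y \sqrt{2} \sqrt{y^{2}}\right) = -21 + y^{2} + y \sqrt{2} \sqrt{y^{2}}$)
$o{\left(2 \right)} + 5105 = \left(-21 + 2^{2} + 2 \sqrt{2} \sqrt{2^{2}}\right) + 5105 = \left(-21 + 4 + 2 \sqrt{2} \sqrt{4}\right) + 5105 = \left(-21 + 4 + 2 \sqrt{2} \cdot 2\right) + 5105 = \left(-21 + 4 + 4 \sqrt{2}\right) + 5105 = \left(-17 + 4 \sqrt{2}\right) + 5105 = 5088 + 4 \sqrt{2}$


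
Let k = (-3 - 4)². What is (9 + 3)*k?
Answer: 588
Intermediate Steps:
k = 49 (k = (-7)² = 49)
(9 + 3)*k = (9 + 3)*49 = 12*49 = 588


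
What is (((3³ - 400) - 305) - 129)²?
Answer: 651249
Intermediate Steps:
(((3³ - 400) - 305) - 129)² = (((27 - 400) - 305) - 129)² = ((-373 - 305) - 129)² = (-678 - 129)² = (-807)² = 651249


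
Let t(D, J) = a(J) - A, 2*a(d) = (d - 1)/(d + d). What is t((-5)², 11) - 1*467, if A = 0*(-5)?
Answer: -10269/22 ≈ -466.77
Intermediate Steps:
a(d) = (-1 + d)/(4*d) (a(d) = ((d - 1)/(d + d))/2 = ((-1 + d)/((2*d)))/2 = ((-1 + d)*(1/(2*d)))/2 = ((-1 + d)/(2*d))/2 = (-1 + d)/(4*d))
A = 0
t(D, J) = (-1 + J)/(4*J) (t(D, J) = (-1 + J)/(4*J) - 1*0 = (-1 + J)/(4*J) + 0 = (-1 + J)/(4*J))
t((-5)², 11) - 1*467 = (¼)*(-1 + 11)/11 - 1*467 = (¼)*(1/11)*10 - 467 = 5/22 - 467 = -10269/22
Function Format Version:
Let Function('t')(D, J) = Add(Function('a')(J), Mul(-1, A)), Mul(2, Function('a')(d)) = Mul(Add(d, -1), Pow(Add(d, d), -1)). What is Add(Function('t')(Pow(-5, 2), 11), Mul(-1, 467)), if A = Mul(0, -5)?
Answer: Rational(-10269, 22) ≈ -466.77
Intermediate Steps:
Function('a')(d) = Mul(Rational(1, 4), Pow(d, -1), Add(-1, d)) (Function('a')(d) = Mul(Rational(1, 2), Mul(Add(d, -1), Pow(Add(d, d), -1))) = Mul(Rational(1, 2), Mul(Add(-1, d), Pow(Mul(2, d), -1))) = Mul(Rational(1, 2), Mul(Add(-1, d), Mul(Rational(1, 2), Pow(d, -1)))) = Mul(Rational(1, 2), Mul(Rational(1, 2), Pow(d, -1), Add(-1, d))) = Mul(Rational(1, 4), Pow(d, -1), Add(-1, d)))
A = 0
Function('t')(D, J) = Mul(Rational(1, 4), Pow(J, -1), Add(-1, J)) (Function('t')(D, J) = Add(Mul(Rational(1, 4), Pow(J, -1), Add(-1, J)), Mul(-1, 0)) = Add(Mul(Rational(1, 4), Pow(J, -1), Add(-1, J)), 0) = Mul(Rational(1, 4), Pow(J, -1), Add(-1, J)))
Add(Function('t')(Pow(-5, 2), 11), Mul(-1, 467)) = Add(Mul(Rational(1, 4), Pow(11, -1), Add(-1, 11)), Mul(-1, 467)) = Add(Mul(Rational(1, 4), Rational(1, 11), 10), -467) = Add(Rational(5, 22), -467) = Rational(-10269, 22)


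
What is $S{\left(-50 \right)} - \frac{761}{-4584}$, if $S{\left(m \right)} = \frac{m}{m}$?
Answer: $\frac{5345}{4584} \approx 1.166$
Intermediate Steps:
$S{\left(m \right)} = 1$
$S{\left(-50 \right)} - \frac{761}{-4584} = 1 - \frac{761}{-4584} = 1 - 761 \left(- \frac{1}{4584}\right) = 1 - - \frac{761}{4584} = 1 + \frac{761}{4584} = \frac{5345}{4584}$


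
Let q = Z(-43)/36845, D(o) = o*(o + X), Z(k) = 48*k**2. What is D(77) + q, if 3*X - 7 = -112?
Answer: 119245482/36845 ≈ 3236.4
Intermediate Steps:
X = -35 (X = 7/3 + (1/3)*(-112) = 7/3 - 112/3 = -35)
D(o) = o*(-35 + o) (D(o) = o*(o - 35) = o*(-35 + o))
q = 88752/36845 (q = (48*(-43)**2)/36845 = (48*1849)*(1/36845) = 88752*(1/36845) = 88752/36845 ≈ 2.4088)
D(77) + q = 77*(-35 + 77) + 88752/36845 = 77*42 + 88752/36845 = 3234 + 88752/36845 = 119245482/36845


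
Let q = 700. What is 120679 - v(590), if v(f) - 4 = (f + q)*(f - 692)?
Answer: 252255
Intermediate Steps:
v(f) = 4 + (-692 + f)*(700 + f) (v(f) = 4 + (f + 700)*(f - 692) = 4 + (700 + f)*(-692 + f) = 4 + (-692 + f)*(700 + f))
120679 - v(590) = 120679 - (-484396 + 590**2 + 8*590) = 120679 - (-484396 + 348100 + 4720) = 120679 - 1*(-131576) = 120679 + 131576 = 252255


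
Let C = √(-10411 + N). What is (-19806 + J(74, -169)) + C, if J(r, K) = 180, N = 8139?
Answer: -19626 + 4*I*√142 ≈ -19626.0 + 47.666*I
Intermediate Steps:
C = 4*I*√142 (C = √(-10411 + 8139) = √(-2272) = 4*I*√142 ≈ 47.666*I)
(-19806 + J(74, -169)) + C = (-19806 + 180) + 4*I*√142 = -19626 + 4*I*√142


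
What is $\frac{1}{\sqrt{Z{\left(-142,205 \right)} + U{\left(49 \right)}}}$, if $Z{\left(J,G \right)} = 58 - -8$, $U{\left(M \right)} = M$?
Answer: $\frac{\sqrt{115}}{115} \approx 0.093251$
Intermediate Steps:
$Z{\left(J,G \right)} = 66$ ($Z{\left(J,G \right)} = 58 + 8 = 66$)
$\frac{1}{\sqrt{Z{\left(-142,205 \right)} + U{\left(49 \right)}}} = \frac{1}{\sqrt{66 + 49}} = \frac{1}{\sqrt{115}} = \frac{\sqrt{115}}{115}$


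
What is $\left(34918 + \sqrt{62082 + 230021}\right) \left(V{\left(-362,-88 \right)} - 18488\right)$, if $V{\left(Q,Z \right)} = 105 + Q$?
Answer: $-654537910 - 18745 \sqrt{292103} \approx -6.6467 \cdot 10^{8}$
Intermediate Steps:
$\left(34918 + \sqrt{62082 + 230021}\right) \left(V{\left(-362,-88 \right)} - 18488\right) = \left(34918 + \sqrt{62082 + 230021}\right) \left(\left(105 - 362\right) - 18488\right) = \left(34918 + \sqrt{292103}\right) \left(-257 - 18488\right) = \left(34918 + \sqrt{292103}\right) \left(-18745\right) = -654537910 - 18745 \sqrt{292103}$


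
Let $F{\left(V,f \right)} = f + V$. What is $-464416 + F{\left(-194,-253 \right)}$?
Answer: $-464863$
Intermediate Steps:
$F{\left(V,f \right)} = V + f$
$-464416 + F{\left(-194,-253 \right)} = -464416 - 447 = -464863$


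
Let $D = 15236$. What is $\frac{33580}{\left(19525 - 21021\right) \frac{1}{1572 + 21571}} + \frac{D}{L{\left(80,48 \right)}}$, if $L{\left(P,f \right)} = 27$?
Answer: $- \frac{5240009831}{10098} \approx -5.1892 \cdot 10^{5}$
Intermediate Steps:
$\frac{33580}{\left(19525 - 21021\right) \frac{1}{1572 + 21571}} + \frac{D}{L{\left(80,48 \right)}} = \frac{33580}{\left(19525 - 21021\right) \frac{1}{1572 + 21571}} + \frac{15236}{27} = \frac{33580}{\left(-1496\right) \frac{1}{23143}} + 15236 \cdot \frac{1}{27} = \frac{33580}{\left(-1496\right) \frac{1}{23143}} + \frac{15236}{27} = \frac{33580}{- \frac{1496}{23143}} + \frac{15236}{27} = 33580 \left(- \frac{23143}{1496}\right) + \frac{15236}{27} = - \frac{194285485}{374} + \frac{15236}{27} = - \frac{5240009831}{10098}$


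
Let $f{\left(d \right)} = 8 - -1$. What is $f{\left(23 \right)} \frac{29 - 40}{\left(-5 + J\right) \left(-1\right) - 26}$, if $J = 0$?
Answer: $\frac{33}{7} \approx 4.7143$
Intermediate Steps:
$f{\left(d \right)} = 9$ ($f{\left(d \right)} = 8 + 1 = 9$)
$f{\left(23 \right)} \frac{29 - 40}{\left(-5 + J\right) \left(-1\right) - 26} = 9 \frac{29 - 40}{\left(-5 + 0\right) \left(-1\right) - 26} = 9 \left(- \frac{11}{\left(-5\right) \left(-1\right) - 26}\right) = 9 \left(- \frac{11}{5 - 26}\right) = 9 \left(- \frac{11}{-21}\right) = 9 \left(\left(-11\right) \left(- \frac{1}{21}\right)\right) = 9 \cdot \frac{11}{21} = \frac{33}{7}$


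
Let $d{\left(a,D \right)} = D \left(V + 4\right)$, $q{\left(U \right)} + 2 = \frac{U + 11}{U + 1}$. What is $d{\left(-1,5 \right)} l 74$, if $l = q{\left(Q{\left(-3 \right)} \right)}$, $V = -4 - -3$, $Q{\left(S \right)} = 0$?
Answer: $9990$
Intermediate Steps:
$V = -1$ ($V = -4 + 3 = -1$)
$q{\left(U \right)} = -2 + \frac{11 + U}{1 + U}$ ($q{\left(U \right)} = -2 + \frac{U + 11}{U + 1} = -2 + \frac{11 + U}{1 + U}$)
$d{\left(a,D \right)} = 3 D$ ($d{\left(a,D \right)} = D \left(-1 + 4\right) = D 3 = 3 D$)
$l = 9$ ($l = \frac{9 - 0}{1 + 0} = \frac{9 + 0}{1} = 1 \cdot 9 = 9$)
$d{\left(-1,5 \right)} l 74 = 3 \cdot 5 \cdot 9 \cdot 74 = 15 \cdot 9 \cdot 74 = 135 \cdot 74 = 9990$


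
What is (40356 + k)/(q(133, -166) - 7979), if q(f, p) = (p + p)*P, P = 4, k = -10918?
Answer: -718/227 ≈ -3.1630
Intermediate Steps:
q(f, p) = 8*p (q(f, p) = (p + p)*4 = (2*p)*4 = 8*p)
(40356 + k)/(q(133, -166) - 7979) = (40356 - 10918)/(8*(-166) - 7979) = 29438/(-1328 - 7979) = 29438/(-9307) = 29438*(-1/9307) = -718/227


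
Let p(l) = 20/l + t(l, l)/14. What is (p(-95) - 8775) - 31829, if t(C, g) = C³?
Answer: -27090845/266 ≈ -1.0185e+5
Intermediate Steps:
p(l) = 20/l + l³/14
(p(-95) - 8775) - 31829 = ((1/14)*(280 + (-95)⁴)/(-95) - 8775) - 31829 = ((1/14)*(-1/95)*(280 + 81450625) - 8775) - 31829 = ((1/14)*(-1/95)*81450905 - 8775) - 31829 = (-16290181/266 - 8775) - 31829 = -18624331/266 - 31829 = -27090845/266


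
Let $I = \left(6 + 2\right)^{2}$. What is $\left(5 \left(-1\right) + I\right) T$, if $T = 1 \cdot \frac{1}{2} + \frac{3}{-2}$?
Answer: $-59$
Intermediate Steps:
$I = 64$ ($I = 8^{2} = 64$)
$T = -1$ ($T = 1 \cdot \frac{1}{2} + 3 \left(- \frac{1}{2}\right) = \frac{1}{2} - \frac{3}{2} = -1$)
$\left(5 \left(-1\right) + I\right) T = \left(5 \left(-1\right) + 64\right) \left(-1\right) = \left(-5 + 64\right) \left(-1\right) = 59 \left(-1\right) = -59$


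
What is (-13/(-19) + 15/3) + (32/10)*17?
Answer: 5708/95 ≈ 60.084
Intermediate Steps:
(-13/(-19) + 15/3) + (32/10)*17 = (-13*(-1/19) + 15*(1/3)) + (32*(1/10))*17 = (13/19 + 5) + (16/5)*17 = 108/19 + 272/5 = 5708/95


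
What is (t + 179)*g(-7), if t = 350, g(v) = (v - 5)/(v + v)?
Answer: 3174/7 ≈ 453.43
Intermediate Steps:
g(v) = (-5 + v)/(2*v) (g(v) = (-5 + v)/((2*v)) = (-5 + v)*(1/(2*v)) = (-5 + v)/(2*v))
(t + 179)*g(-7) = (350 + 179)*((1/2)*(-5 - 7)/(-7)) = 529*((1/2)*(-1/7)*(-12)) = 529*(6/7) = 3174/7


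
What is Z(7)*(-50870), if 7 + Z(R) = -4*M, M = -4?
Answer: -457830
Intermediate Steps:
Z(R) = 9 (Z(R) = -7 - 4*(-4) = -7 + 16 = 9)
Z(7)*(-50870) = 9*(-50870) = -457830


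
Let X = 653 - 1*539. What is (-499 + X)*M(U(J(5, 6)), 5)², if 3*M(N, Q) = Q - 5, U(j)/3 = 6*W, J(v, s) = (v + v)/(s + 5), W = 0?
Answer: 0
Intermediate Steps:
J(v, s) = 2*v/(5 + s) (J(v, s) = (2*v)/(5 + s) = 2*v/(5 + s))
U(j) = 0 (U(j) = 3*(6*0) = 3*0 = 0)
M(N, Q) = -5/3 + Q/3 (M(N, Q) = (Q - 5)/3 = (-5 + Q)/3 = -5/3 + Q/3)
X = 114 (X = 653 - 539 = 114)
(-499 + X)*M(U(J(5, 6)), 5)² = (-499 + 114)*(-5/3 + (⅓)*5)² = -385*(-5/3 + 5/3)² = -385*0² = -385*0 = 0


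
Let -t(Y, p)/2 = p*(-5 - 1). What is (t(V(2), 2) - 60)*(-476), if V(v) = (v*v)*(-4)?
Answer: 17136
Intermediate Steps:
V(v) = -4*v² (V(v) = v²*(-4) = -4*v²)
t(Y, p) = 12*p (t(Y, p) = -2*p*(-5 - 1) = -2*p*(-6) = -(-12)*p = 12*p)
(t(V(2), 2) - 60)*(-476) = (12*2 - 60)*(-476) = (24 - 60)*(-476) = -36*(-476) = 17136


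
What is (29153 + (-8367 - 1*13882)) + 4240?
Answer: 11144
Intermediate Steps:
(29153 + (-8367 - 1*13882)) + 4240 = (29153 + (-8367 - 13882)) + 4240 = (29153 - 22249) + 4240 = 6904 + 4240 = 11144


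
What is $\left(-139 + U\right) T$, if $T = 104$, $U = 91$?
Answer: $-4992$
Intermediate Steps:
$\left(-139 + U\right) T = \left(-139 + 91\right) 104 = \left(-48\right) 104 = -4992$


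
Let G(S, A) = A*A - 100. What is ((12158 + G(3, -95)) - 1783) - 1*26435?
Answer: -7135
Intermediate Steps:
G(S, A) = -100 + A² (G(S, A) = A² - 100 = -100 + A²)
((12158 + G(3, -95)) - 1783) - 1*26435 = ((12158 + (-100 + (-95)²)) - 1783) - 1*26435 = ((12158 + (-100 + 9025)) - 1783) - 26435 = ((12158 + 8925) - 1783) - 26435 = (21083 - 1783) - 26435 = 19300 - 26435 = -7135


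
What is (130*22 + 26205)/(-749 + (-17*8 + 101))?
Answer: -29065/784 ≈ -37.073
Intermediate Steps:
(130*22 + 26205)/(-749 + (-17*8 + 101)) = (2860 + 26205)/(-749 + (-136 + 101)) = 29065/(-749 - 35) = 29065/(-784) = 29065*(-1/784) = -29065/784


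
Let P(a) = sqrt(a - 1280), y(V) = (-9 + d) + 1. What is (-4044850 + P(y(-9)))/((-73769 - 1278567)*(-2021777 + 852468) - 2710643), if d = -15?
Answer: -4044850/1581295945181 + I*sqrt(1303)/1581295945181 ≈ -2.5579e-6 + 2.2828e-11*I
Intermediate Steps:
y(V) = -23 (y(V) = (-9 - 15) + 1 = -24 + 1 = -23)
P(a) = sqrt(-1280 + a)
(-4044850 + P(y(-9)))/((-73769 - 1278567)*(-2021777 + 852468) - 2710643) = (-4044850 + sqrt(-1280 - 23))/((-73769 - 1278567)*(-2021777 + 852468) - 2710643) = (-4044850 + sqrt(-1303))/(-1352336*(-1169309) - 2710643) = (-4044850 + I*sqrt(1303))/(1581298655824 - 2710643) = (-4044850 + I*sqrt(1303))/1581295945181 = (-4044850 + I*sqrt(1303))*(1/1581295945181) = -4044850/1581295945181 + I*sqrt(1303)/1581295945181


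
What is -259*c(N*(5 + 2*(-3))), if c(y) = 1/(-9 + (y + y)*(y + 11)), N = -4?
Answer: -7/3 ≈ -2.3333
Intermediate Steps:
c(y) = 1/(-9 + 2*y*(11 + y)) (c(y) = 1/(-9 + (2*y)*(11 + y)) = 1/(-9 + 2*y*(11 + y)))
-259*c(N*(5 + 2*(-3))) = -259/(-9 + 2*(-4*(5 + 2*(-3)))² + 22*(-4*(5 + 2*(-3)))) = -259/(-9 + 2*(-4*(5 - 6))² + 22*(-4*(5 - 6))) = -259/(-9 + 2*(-4*(-1))² + 22*(-4*(-1))) = -259/(-9 + 2*4² + 22*4) = -259/(-9 + 2*16 + 88) = -259/(-9 + 32 + 88) = -259/111 = -259*1/111 = -7/3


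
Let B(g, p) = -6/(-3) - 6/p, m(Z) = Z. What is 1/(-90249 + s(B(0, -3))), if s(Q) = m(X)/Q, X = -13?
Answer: -4/361009 ≈ -1.1080e-5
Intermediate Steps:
B(g, p) = 2 - 6/p (B(g, p) = -6*(-⅓) - 6/p = 2 - 6/p)
s(Q) = -13/Q
1/(-90249 + s(B(0, -3))) = 1/(-90249 - 13/(2 - 6/(-3))) = 1/(-90249 - 13/(2 - 6*(-⅓))) = 1/(-90249 - 13/(2 + 2)) = 1/(-90249 - 13/4) = 1/(-361009/4) = -4/361009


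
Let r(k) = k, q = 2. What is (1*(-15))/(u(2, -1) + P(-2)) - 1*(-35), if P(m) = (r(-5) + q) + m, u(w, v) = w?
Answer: 40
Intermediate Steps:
P(m) = -3 + m (P(m) = (-5 + 2) + m = -3 + m)
(1*(-15))/(u(2, -1) + P(-2)) - 1*(-35) = (1*(-15))/(2 + (-3 - 2)) - 1*(-35) = -15/(2 - 5) + 35 = -15/(-3) + 35 = -15*(-⅓) + 35 = 5 + 35 = 40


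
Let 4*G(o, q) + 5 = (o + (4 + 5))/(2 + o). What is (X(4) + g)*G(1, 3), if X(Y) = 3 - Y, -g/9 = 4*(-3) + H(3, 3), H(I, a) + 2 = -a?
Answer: -190/3 ≈ -63.333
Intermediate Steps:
H(I, a) = -2 - a
G(o, q) = -5/4 + (9 + o)/(4*(2 + o)) (G(o, q) = -5/4 + ((o + (4 + 5))/(2 + o))/4 = -5/4 + ((o + 9)/(2 + o))/4 = -5/4 + ((9 + o)/(2 + o))/4 = -5/4 + (9 + o)/(4*(2 + o)))
g = 153 (g = -9*(4*(-3) + (-2 - 1*3)) = -9*(-12 + (-2 - 3)) = -9*(-12 - 5) = -9*(-17) = 153)
(X(4) + g)*G(1, 3) = ((3 - 1*4) + 153)*((-1/4 - 1*1)/(2 + 1)) = ((3 - 4) + 153)*((-1/4 - 1)/3) = (-1 + 153)*((1/3)*(-5/4)) = 152*(-5/12) = -190/3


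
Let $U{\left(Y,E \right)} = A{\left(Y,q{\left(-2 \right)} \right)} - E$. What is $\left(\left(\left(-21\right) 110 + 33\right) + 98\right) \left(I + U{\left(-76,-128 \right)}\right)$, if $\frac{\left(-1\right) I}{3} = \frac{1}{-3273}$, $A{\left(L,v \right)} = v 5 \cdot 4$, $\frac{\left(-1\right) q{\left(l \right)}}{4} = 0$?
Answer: $- \frac{304295171}{1091} \approx -2.7891 \cdot 10^{5}$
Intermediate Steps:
$q{\left(l \right)} = 0$ ($q{\left(l \right)} = \left(-4\right) 0 = 0$)
$A{\left(L,v \right)} = 20 v$ ($A{\left(L,v \right)} = 5 v 4 = 20 v$)
$I = \frac{1}{1091}$ ($I = - \frac{3}{-3273} = \left(-3\right) \left(- \frac{1}{3273}\right) = \frac{1}{1091} \approx 0.00091659$)
$U{\left(Y,E \right)} = - E$ ($U{\left(Y,E \right)} = 20 \cdot 0 - E = 0 - E = - E$)
$\left(\left(\left(-21\right) 110 + 33\right) + 98\right) \left(I + U{\left(-76,-128 \right)}\right) = \left(\left(\left(-21\right) 110 + 33\right) + 98\right) \left(\frac{1}{1091} - -128\right) = \left(\left(-2310 + 33\right) + 98\right) \left(\frac{1}{1091} + 128\right) = \left(-2277 + 98\right) \frac{139649}{1091} = \left(-2179\right) \frac{139649}{1091} = - \frac{304295171}{1091}$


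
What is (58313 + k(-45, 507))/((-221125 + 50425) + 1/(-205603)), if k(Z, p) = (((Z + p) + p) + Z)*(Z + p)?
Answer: -99758781203/35096432101 ≈ -2.8424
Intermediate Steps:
k(Z, p) = (Z + p)*(2*Z + 2*p) (k(Z, p) = ((Z + 2*p) + Z)*(Z + p) = (2*Z + 2*p)*(Z + p) = (Z + p)*(2*Z + 2*p))
(58313 + k(-45, 507))/((-221125 + 50425) + 1/(-205603)) = (58313 + (2*(-45)**2 + 2*507**2 + 4*(-45)*507))/((-221125 + 50425) + 1/(-205603)) = (58313 + (2*2025 + 2*257049 - 91260))/(-170700 - 1/205603) = (58313 + (4050 + 514098 - 91260))/(-35096432101/205603) = (58313 + 426888)*(-205603/35096432101) = 485201*(-205603/35096432101) = -99758781203/35096432101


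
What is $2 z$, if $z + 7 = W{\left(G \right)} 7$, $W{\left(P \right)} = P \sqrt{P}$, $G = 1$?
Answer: $0$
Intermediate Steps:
$W{\left(P \right)} = P^{\frac{3}{2}}$
$z = 0$ ($z = -7 + 1^{\frac{3}{2}} \cdot 7 = -7 + 1 \cdot 7 = -7 + 7 = 0$)
$2 z = 2 \cdot 0 = 0$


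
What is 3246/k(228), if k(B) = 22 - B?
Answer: -1623/103 ≈ -15.757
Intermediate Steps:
3246/k(228) = 3246/(22 - 1*228) = 3246/(22 - 228) = 3246/(-206) = 3246*(-1/206) = -1623/103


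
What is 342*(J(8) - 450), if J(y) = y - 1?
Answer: -151506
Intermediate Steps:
J(y) = -1 + y
342*(J(8) - 450) = 342*((-1 + 8) - 450) = 342*(7 - 450) = 342*(-443) = -151506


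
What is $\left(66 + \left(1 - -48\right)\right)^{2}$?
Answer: $13225$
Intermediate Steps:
$\left(66 + \left(1 - -48\right)\right)^{2} = \left(66 + \left(1 + 48\right)\right)^{2} = \left(66 + 49\right)^{2} = 115^{2} = 13225$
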